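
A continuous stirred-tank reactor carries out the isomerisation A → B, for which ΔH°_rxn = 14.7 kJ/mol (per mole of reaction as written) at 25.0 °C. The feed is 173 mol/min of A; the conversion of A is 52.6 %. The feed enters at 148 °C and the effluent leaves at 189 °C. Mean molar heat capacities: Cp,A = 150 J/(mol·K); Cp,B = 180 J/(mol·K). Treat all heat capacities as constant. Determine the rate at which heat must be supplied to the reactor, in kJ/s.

Extent of reaction ξ = 0.526 × 173 = 90.998 mol/min
Reaction term: ξ·ΔH°_rxn = 90.998 × 14.7 = 1337.7 kJ/min
Sensible, feed 148→25 °C: -3191.8 kJ/min
Outlet flows (mol/min): A 82.002, B 90.998
Sensible, products 25→189 °C: 4703.5 kJ/min
Q = ΔH = 2849.3 kJ/min = 47.489 kW
Heat supplied = 47.489 kJ/s

Q_in = 47.5 kJ/s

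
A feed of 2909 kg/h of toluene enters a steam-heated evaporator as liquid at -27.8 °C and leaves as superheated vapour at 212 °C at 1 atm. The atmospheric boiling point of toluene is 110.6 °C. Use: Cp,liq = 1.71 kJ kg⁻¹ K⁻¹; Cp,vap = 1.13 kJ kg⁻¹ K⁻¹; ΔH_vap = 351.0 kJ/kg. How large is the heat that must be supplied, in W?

liquid -27.8→110.6 °C: 236.66 kJ/kg
vaporisation at 110.6 °C: 351 kJ/kg
vapour 110.6→212 °C: 114.58 kJ/kg
Δh = 236.66 + 351 + 114.58 = 702.25 kJ/kg
Q = ṁ·Δh = 2909 kg/h × 702.25 kJ/kg = 2.0428e+06 kJ/h
|Q| = 567.45 kW = 567450 W

Q = 567000 W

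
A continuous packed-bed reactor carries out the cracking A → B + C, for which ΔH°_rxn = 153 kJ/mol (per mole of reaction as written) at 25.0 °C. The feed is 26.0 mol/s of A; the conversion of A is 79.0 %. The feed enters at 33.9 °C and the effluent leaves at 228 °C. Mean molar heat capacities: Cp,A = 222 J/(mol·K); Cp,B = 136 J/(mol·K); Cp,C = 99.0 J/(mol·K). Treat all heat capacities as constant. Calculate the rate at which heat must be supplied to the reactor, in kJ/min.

Extent of reaction ξ = 0.790 × 26.0 = 20.54 mol/s
Reaction term: ξ·ΔH°_rxn = 20.54 × 153 = 3142.6 kJ/s
Sensible, feed 33.9→25 °C: -51.371 kJ/s
Outlet flows (mol/s): A 5.46, B 20.54, C 20.54
Sensible, products 25→228 °C: 1225.9 kJ/s
Q = ΔH = 4317.2 kJ/s = 4317.2 kW
Heat supplied = 259030 kJ/min

Q_in = 259000 kJ/min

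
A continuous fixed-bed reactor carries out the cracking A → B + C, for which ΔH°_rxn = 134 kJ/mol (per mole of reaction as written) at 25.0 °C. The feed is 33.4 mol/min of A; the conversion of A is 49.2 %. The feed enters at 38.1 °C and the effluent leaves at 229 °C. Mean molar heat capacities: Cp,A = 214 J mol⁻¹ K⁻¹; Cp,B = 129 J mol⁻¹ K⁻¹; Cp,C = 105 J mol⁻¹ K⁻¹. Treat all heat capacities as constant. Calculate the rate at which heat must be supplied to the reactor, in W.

Q_in = 60600 W

Extent of reaction ξ = 0.492 × 33.4 = 16.433 mol/min
Reaction term: ξ·ΔH°_rxn = 16.433 × 134 = 2202 kJ/min
Sensible, feed 38.1→25 °C: -93.634 kJ/min
Outlet flows (mol/min): A 16.967, B 16.433, C 16.433
Sensible, products 25→229 °C: 1525.2 kJ/min
Q = ΔH = 3633.5 kJ/min = 60.559 kW
Heat supplied = 60559 W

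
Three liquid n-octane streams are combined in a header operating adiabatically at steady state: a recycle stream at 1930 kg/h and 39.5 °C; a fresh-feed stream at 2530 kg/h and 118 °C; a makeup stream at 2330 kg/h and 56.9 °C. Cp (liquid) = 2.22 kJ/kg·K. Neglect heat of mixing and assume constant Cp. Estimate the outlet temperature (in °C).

T_out = 74.7 °C

Energy balance with Q = 0: Σ ṁᵢCp,ᵢ(T_out − Tᵢ) = 0
Σ ṁᵢCp,ᵢTᵢ = 1930×2.22×39.5 + 2530×2.22×118 + 2330×2.22×56.9 = 1.1263e+06
Σ ṁᵢCp,ᵢ = 1930×2.22 + 2530×2.22 + 2330×2.22 = 15074
T_out = 1.1263e+06 / 15074 = 74.72 °C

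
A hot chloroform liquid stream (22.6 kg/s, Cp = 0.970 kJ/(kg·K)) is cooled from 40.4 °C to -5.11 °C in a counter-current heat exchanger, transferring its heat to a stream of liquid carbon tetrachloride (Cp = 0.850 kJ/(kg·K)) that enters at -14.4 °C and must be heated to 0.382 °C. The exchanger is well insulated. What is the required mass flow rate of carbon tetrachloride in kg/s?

ṁ_c = 79.4 kg/s

Heat released by hot stream: Q = 22.6 × 0.970 × (40.4 − -5.11) = 997.67 kJ/s
Energy balance on cold side (adiabatic exchanger): Q = ṁ_c·Cp_c·(T_c,out − T_c,in)
ṁ_c = 997.67 / [0.850 × (0.382 − -14.4)] = 79.403 kg/s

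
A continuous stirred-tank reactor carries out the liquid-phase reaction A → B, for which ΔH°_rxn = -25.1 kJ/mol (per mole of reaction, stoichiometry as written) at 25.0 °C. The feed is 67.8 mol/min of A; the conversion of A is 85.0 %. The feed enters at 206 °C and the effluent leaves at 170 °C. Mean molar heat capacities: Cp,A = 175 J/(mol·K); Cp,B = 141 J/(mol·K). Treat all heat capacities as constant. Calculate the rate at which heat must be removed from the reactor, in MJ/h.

Q_out = 129 MJ/h

Extent of reaction ξ = 0.850 × 67.8 = 57.63 mol/min
Reaction term: ξ·ΔH°_rxn = 57.63 × -25.1 = -1446.5 kJ/min
Sensible, feed 206→25 °C: -2147.6 kJ/min
Outlet flows (mol/min): A 10.17, B 57.63
Sensible, products 25→170 °C: 1436.3 kJ/min
Q = ΔH = -2157.8 kJ/min = -35.963 kW
Heat removed = 129.47 MJ/h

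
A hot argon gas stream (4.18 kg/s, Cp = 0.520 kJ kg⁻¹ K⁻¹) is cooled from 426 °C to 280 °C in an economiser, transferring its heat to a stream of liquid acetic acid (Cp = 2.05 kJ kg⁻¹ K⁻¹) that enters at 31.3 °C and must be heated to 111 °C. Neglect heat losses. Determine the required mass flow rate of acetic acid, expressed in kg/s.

ṁ_c = 1.94 kg/s

Heat released by hot stream: Q = 4.18 × 0.520 × (426 − 280) = 317.35 kJ/s
Energy balance on cold side (adiabatic exchanger): Q = ṁ_c·Cp_c·(T_c,out − T_c,in)
ṁ_c = 317.35 / [2.05 × (111 − 31.3)] = 1.9423 kg/s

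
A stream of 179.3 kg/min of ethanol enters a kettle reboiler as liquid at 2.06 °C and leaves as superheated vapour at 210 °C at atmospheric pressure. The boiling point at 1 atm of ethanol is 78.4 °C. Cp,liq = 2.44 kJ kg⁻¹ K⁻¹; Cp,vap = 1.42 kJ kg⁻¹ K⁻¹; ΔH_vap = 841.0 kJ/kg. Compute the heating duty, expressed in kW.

liquid 2.06→78.4 °C: 186.27 kJ/kg
vaporisation at 78.4 °C: 841 kJ/kg
vapour 78.4→210 °C: 186.87 kJ/kg
Δh = 186.27 + 841 + 186.87 = 1214.1 kJ/kg
Q = ṁ·Δh = 179.3 kg/min × 1214.1 kJ/kg = 217700 kJ/min
|Q| = 3628.3 kW

Q = 3630 kW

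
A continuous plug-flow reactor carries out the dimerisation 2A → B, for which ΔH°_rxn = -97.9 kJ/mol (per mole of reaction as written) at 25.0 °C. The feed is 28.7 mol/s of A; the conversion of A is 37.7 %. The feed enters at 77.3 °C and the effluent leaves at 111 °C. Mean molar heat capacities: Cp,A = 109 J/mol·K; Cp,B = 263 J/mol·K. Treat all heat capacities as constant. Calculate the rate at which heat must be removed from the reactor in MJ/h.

Q_out = 1450 MJ/h

Extent of reaction ξ = 0.377 × 28.7 / 2 = 5.41 mol/s
Reaction term: ξ·ΔH°_rxn = 5.41 × -97.9 = -529.63 kJ/s
Sensible, feed 77.3→25 °C: -163.61 kJ/s
Outlet flows (mol/s): A 17.88, B 5.41
Sensible, products 25→111 °C: 289.97 kJ/s
Q = ΔH = -403.27 kJ/s = -403.27 kW
Heat removed = 1451.8 MJ/h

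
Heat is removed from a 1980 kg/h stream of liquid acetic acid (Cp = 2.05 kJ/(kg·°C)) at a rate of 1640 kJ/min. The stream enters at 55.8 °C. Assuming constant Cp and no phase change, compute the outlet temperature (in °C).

Q = 1640 kJ/min = 98400 kJ/h
ΔT = Q/(ṁ·Cp) = 98400/(1980×2.05) = 24.242 K
T_out = 55.8 − 24.242 = 31.558 °C

T_out = 31.6 °C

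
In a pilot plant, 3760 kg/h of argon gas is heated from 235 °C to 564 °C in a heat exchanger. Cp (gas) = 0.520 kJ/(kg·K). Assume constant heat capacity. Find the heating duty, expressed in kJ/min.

Q = ṁ·Cp·ΔT = 3760 × 0.520 × (564 − 235) = 643260 kJ/h
Converting: 643260 / 3600 s = 178.68 kW
Heating duty = 10721 kJ/min

Q = 10700 kJ/min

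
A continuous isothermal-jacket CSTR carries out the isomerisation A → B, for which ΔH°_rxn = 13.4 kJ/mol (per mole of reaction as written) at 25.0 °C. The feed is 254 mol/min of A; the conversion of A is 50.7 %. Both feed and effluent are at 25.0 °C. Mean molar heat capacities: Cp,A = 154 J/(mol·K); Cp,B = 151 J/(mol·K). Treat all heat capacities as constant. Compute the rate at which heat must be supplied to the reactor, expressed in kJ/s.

Q_in = 28.8 kJ/s

Extent of reaction ξ = 0.507 × 254 = 128.78 mol/min
Reaction term: ξ·ΔH°_rxn = 128.78 × 13.4 = 1725.6 kJ/min
Q = ΔH = 1725.6 kJ/min = 28.76 kW
Heat supplied = 28.76 kJ/s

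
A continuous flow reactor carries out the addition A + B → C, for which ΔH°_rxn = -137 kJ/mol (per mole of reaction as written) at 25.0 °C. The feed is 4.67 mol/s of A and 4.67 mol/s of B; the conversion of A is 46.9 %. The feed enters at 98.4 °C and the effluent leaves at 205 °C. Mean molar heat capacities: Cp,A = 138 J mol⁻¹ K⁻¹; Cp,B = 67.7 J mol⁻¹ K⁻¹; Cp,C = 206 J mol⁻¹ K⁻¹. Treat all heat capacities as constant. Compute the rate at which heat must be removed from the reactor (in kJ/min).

Extent of reaction ξ = 0.469 × 4.67 = 2.1902 mol/s
Reaction term: ξ·ΔH°_rxn = 2.1902 × -137 = -300.06 kJ/s
Sensible, feed 98.4→25 °C: -70.509 kJ/s
Outlet flows (mol/s): A 2.4798, B 2.4798, C 2.1902
Sensible, products 25→205 °C: 173.03 kJ/s
Q = ΔH = -197.54 kJ/s = -197.54 kW
Heat removed = 11852 kJ/min

Q_out = 11900 kJ/min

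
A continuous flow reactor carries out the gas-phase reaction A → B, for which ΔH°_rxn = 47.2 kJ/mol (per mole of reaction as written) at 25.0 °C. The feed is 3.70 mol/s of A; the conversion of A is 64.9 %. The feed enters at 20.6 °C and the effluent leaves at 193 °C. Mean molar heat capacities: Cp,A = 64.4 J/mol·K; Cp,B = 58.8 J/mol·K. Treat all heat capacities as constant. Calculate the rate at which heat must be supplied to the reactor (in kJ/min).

Q_in = 9130 kJ/min

Extent of reaction ξ = 0.649 × 3.70 = 2.4013 mol/s
Reaction term: ξ·ΔH°_rxn = 2.4013 × 47.2 = 113.34 kJ/s
Sensible, feed 20.6→25 °C: 1.0484 kJ/s
Outlet flows (mol/s): A 1.2987, B 2.4013
Sensible, products 25→193 °C: 37.772 kJ/s
Q = ΔH = 152.16 kJ/s = 152.16 kW
Heat supplied = 9129.7 kJ/min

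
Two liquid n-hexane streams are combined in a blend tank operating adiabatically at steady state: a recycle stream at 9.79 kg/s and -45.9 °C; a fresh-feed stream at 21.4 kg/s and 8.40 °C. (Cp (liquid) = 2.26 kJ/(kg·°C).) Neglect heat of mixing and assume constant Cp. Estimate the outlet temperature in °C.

T_out = -8.64 °C

Energy balance with Q = 0: Σ ṁᵢCp,ᵢ(T_out − Tᵢ) = 0
Σ ṁᵢCp,ᵢTᵢ = 9.79×2.26×-45.9 + 21.4×2.26×8.40 = -609.3
Σ ṁᵢCp,ᵢ = 9.79×2.26 + 21.4×2.26 = 70.489
T_out = -609.3 / 70.489 = -8.6438 °C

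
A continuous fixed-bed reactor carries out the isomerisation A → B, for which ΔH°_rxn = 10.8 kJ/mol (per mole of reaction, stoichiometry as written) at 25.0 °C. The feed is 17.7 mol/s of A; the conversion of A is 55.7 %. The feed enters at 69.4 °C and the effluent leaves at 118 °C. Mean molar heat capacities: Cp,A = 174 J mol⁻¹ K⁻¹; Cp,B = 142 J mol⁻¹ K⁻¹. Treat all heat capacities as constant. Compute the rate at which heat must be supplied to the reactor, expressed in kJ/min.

Q_in = 13600 kJ/min

Extent of reaction ξ = 0.557 × 17.7 = 9.8589 mol/s
Reaction term: ξ·ΔH°_rxn = 9.8589 × 10.8 = 106.48 kJ/s
Sensible, feed 69.4→25 °C: -136.74 kJ/s
Outlet flows (mol/s): A 7.8411, B 9.8589
Sensible, products 25→118 °C: 257.08 kJ/s
Q = ΔH = 226.81 kJ/s = 226.81 kW
Heat supplied = 13609 kJ/min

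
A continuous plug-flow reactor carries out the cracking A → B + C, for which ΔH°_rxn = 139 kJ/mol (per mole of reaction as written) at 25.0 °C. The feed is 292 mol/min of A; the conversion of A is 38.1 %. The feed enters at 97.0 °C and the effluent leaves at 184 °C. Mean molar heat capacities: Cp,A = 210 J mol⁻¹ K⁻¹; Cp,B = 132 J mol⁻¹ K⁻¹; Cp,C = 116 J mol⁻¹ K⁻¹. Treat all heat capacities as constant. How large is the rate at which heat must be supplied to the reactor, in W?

Extent of reaction ξ = 0.381 × 292 = 111.25 mol/min
Reaction term: ξ·ΔH°_rxn = 111.25 × 139 = 15464 kJ/min
Sensible, feed 97.0→25 °C: -4415 kJ/min
Outlet flows (mol/min): A 180.75, B 111.25, C 111.25
Sensible, products 25→184 °C: 10422 kJ/min
Q = ΔH = 21471 kJ/min = 357.85 kW
Heat supplied = 357850 W

Q_in = 358000 W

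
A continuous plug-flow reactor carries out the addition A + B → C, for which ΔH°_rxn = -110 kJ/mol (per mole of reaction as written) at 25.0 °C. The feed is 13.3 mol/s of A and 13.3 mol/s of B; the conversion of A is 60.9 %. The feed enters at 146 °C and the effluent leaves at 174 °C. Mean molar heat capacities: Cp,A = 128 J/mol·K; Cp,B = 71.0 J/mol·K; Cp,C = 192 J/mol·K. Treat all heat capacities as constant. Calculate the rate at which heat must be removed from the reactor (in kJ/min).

Extent of reaction ξ = 0.609 × 13.3 = 8.0997 mol/s
Reaction term: ξ·ΔH°_rxn = 8.0997 × -110 = -890.97 kJ/s
Sensible, feed 146→25 °C: -320.25 kJ/s
Outlet flows (mol/s): A 5.2003, B 5.2003, C 8.0997
Sensible, products 25→174 °C: 385.91 kJ/s
Q = ΔH = -825.31 kJ/s = -825.31 kW
Heat removed = 49518 kJ/min

Q_out = 49500 kJ/min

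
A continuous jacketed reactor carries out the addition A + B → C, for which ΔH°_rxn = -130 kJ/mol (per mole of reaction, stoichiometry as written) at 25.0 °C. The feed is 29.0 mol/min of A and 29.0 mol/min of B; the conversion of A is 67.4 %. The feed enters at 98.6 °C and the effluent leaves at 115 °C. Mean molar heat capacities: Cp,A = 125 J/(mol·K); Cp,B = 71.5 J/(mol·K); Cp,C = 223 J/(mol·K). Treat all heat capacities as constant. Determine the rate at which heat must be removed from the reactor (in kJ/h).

Extent of reaction ξ = 0.674 × 29.0 = 19.546 mol/min
Reaction term: ξ·ΔH°_rxn = 19.546 × -130 = -2541 kJ/min
Sensible, feed 98.6→25 °C: -419.41 kJ/min
Outlet flows (mol/min): A 9.454, B 9.454, C 19.546
Sensible, products 25→115 °C: 559.48 kJ/min
Q = ΔH = -2400.9 kJ/min = -40.015 kW
Heat removed = 144050 kJ/h

Q_out = 144000 kJ/h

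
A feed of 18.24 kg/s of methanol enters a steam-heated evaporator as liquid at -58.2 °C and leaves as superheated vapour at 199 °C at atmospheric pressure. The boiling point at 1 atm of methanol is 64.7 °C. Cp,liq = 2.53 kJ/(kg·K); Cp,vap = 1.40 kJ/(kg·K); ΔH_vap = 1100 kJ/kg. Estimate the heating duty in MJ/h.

liquid -58.2→64.7 °C: 310.94 kJ/kg
vaporisation at 64.7 °C: 1100 kJ/kg
vapour 64.7→199 °C: 188.02 kJ/kg
Δh = 310.94 + 1100 + 188.02 = 1599 kJ/kg
Q = ṁ·Δh = 18.24 kg/s × 1599 kJ/kg = 29165 kJ/s
|Q| = 29165 kW = 104990 MJ/h

Q = 105000 MJ/h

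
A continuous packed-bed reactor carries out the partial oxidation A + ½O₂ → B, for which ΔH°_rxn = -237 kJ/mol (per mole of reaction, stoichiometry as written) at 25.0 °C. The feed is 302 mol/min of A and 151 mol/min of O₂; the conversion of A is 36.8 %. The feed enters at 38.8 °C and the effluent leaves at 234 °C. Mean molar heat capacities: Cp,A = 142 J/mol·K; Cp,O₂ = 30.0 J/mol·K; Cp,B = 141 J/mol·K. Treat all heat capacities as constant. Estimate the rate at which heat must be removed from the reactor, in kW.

Extent of reaction ξ = 0.368 × 302 = 111.14 mol/min
Reaction term: ξ·ΔH°_rxn = 111.14 × -237 = -26339 kJ/min
Sensible, feed 38.8→25 °C: -654.31 kJ/min
Outlet flows (mol/min): A 190.86, O₂ 95.432, B 111.14
Sensible, products 25→234 °C: 9537.9 kJ/min
Q = ΔH = -17456 kJ/min = -290.93 kW
Heat removed = 290.93 kW

Q_out = 291 kW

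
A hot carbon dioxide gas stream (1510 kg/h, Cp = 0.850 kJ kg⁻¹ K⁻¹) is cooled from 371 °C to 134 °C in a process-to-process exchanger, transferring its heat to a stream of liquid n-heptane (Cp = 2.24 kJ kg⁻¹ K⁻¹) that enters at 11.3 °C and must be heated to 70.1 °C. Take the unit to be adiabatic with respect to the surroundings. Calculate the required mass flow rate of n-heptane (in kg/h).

ṁ_c = 2310 kg/h

Heat released by hot stream: Q = 1510 × 0.850 × (371 − 134) = 304190 kJ/h
Energy balance on cold side (adiabatic exchanger): Q = ṁ_c·Cp_c·(T_c,out − T_c,in)
ṁ_c = 304190 / [2.24 × (70.1 − 11.3)] = 2309.5 kg/h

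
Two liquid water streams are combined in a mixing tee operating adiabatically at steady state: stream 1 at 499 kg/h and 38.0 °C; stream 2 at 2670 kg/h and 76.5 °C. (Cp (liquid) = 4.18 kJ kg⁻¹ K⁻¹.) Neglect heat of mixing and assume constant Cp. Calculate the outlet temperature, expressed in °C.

No heat crosses the boundary, so H_out = H_in.
T_out = Σ ṁᵢCp,ᵢTᵢ / Σ ṁᵢCp,ᵢ
      = 933050 / 13246 = 70.438 °C

T_out = 70.4 °C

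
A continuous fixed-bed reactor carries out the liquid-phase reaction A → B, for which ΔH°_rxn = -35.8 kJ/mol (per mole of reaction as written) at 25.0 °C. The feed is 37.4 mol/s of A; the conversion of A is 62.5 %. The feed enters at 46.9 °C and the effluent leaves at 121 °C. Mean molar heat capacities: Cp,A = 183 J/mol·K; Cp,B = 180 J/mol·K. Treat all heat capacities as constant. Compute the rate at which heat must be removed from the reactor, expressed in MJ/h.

Q_out = 1210 MJ/h

Extent of reaction ξ = 0.625 × 37.4 = 23.375 mol/s
Reaction term: ξ·ΔH°_rxn = 23.375 × -35.8 = -836.82 kJ/s
Sensible, feed 46.9→25 °C: -149.89 kJ/s
Outlet flows (mol/s): A 14.025, B 23.375
Sensible, products 25→121 °C: 650.31 kJ/s
Q = ΔH = -336.4 kJ/s = -336.4 kW
Heat removed = 1211 MJ/h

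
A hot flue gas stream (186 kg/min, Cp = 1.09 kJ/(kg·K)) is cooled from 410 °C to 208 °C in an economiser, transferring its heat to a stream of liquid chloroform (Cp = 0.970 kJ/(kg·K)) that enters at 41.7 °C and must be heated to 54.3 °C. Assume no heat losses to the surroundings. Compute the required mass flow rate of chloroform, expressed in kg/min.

Heat released by hot stream: Q = 186 × 1.09 × (410 − 208) = 40953 kJ/min
Energy balance on cold side (adiabatic exchanger): Q = ṁ_c·Cp_c·(T_c,out − T_c,in)
ṁ_c = 40953 / [0.970 × (54.3 − 41.7)] = 3350.8 kg/min

ṁ_c = 3350 kg/min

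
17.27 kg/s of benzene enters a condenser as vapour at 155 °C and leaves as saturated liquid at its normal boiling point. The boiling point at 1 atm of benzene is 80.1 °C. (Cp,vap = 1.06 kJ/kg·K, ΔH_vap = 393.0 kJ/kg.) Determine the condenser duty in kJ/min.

vapour 155→80.1 °C: -79.394 kJ/kg
condensation at 80.1 °C: -393 kJ/kg
Δh = -79.394 + -393 = -472.39 kJ/kg
Q = ṁ·Δh = 17.27 kg/s × -472.39 kJ/kg = -8158.2 kJ/s
|Q| = 8158.2 kW = 489490 kJ/min

Q_c = 489000 kJ/min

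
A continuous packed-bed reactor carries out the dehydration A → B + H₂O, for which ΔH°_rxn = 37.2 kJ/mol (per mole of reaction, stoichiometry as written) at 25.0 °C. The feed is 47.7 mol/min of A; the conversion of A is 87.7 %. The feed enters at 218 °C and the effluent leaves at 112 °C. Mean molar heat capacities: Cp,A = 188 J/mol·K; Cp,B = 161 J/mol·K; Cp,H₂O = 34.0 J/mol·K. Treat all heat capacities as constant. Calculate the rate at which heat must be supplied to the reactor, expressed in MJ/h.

Q_in = 37.9 MJ/h

Extent of reaction ξ = 0.877 × 47.7 = 41.833 mol/min
Reaction term: ξ·ΔH°_rxn = 41.833 × 37.2 = 1556.2 kJ/min
Sensible, feed 218→25 °C: -1730.7 kJ/min
Outlet flows (mol/min): A 5.8671, B 41.833, H₂O 41.833
Sensible, products 25→112 °C: 805.66 kJ/min
Q = ΔH = 631.09 kJ/min = 10.518 kW
Heat supplied = 37.866 MJ/h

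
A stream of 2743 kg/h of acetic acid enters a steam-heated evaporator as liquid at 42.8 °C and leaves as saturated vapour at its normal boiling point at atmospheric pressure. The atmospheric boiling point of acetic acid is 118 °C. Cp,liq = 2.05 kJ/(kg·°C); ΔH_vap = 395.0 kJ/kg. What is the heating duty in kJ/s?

liquid 42.8→118 °C: 154.16 kJ/kg
vaporisation at 118 °C: 395 kJ/kg
Δh = 154.16 + 395 = 549.16 kJ/kg
Q = ṁ·Δh = 2743 kg/h × 549.16 kJ/kg = 1.5063e+06 kJ/h
|Q| = 418.43 kW

Q = 418 kJ/s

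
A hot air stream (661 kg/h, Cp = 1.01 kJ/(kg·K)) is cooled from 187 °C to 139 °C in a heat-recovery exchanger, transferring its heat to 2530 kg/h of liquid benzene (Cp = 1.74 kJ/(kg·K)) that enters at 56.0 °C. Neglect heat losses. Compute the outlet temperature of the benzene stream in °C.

Heat released by hot stream: Q = 661 × 1.01 × (187 − 139) = 32045 kJ/h
Energy balance on cold side (adiabatic exchanger): Q = ṁ_c·Cp_c·(T_c,out − T_c,in)
T_c,out = 56.0 + 32045/(2530 × 1.74) = 63.279 °C

T_c,out = 63.3 °C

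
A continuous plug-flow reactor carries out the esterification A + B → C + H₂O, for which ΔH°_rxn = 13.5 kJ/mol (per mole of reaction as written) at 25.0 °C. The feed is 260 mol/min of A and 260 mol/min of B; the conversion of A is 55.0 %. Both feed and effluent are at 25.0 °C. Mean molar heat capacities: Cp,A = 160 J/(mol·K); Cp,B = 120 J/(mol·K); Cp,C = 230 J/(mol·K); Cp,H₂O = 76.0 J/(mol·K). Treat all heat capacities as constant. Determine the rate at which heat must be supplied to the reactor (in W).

Q_in = 32200 W

Extent of reaction ξ = 0.550 × 260 = 143 mol/min
Reaction term: ξ·ΔH°_rxn = 143 × 13.5 = 1930.5 kJ/min
Q = ΔH = 1930.5 kJ/min = 32.175 kW
Heat supplied = 32175 W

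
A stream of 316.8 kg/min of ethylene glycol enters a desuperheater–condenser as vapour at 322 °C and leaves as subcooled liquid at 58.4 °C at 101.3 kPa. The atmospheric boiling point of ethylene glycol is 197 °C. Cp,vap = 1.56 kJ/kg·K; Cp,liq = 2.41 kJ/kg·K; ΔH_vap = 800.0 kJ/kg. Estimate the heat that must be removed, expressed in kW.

Q_c = 7020 kW

vapour 322→197 °C: -195 kJ/kg
condensation at 197 °C: -800 kJ/kg
liquid 197→58.4 °C: -334.03 kJ/kg
Δh = -195 + -800 + -334.03 = -1329 kJ/kg
Q = ṁ·Δh = 316.8 kg/min × -1329 kJ/kg = -421040 kJ/min
|Q| = 7017.3 kW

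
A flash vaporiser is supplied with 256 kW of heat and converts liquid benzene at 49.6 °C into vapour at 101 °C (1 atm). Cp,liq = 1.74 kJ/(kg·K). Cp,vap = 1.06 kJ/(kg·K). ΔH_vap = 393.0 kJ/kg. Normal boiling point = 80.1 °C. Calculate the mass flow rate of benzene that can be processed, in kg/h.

ṁ = 1970 kg/h

Δh = 1.74×(80.1−49.6) + 393.0 + 1.06×(101−80.1) = 468.22 kJ/kg
Q = 256 kW = 256 kJ/s = 921600 kJ/h
ṁ = Q/Δh = 921600 / 468.22 = 1968.3 kg/h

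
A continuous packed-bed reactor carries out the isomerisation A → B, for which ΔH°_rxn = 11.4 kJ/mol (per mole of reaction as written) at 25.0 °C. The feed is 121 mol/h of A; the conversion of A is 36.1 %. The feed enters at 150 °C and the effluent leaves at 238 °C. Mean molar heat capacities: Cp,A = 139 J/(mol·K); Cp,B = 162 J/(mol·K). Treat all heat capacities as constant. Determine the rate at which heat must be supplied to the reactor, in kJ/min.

Extent of reaction ξ = 0.361 × 121 = 43.681 mol/h
Reaction term: ξ·ΔH°_rxn = 43.681 × 11.4 = 497.96 kJ/h
Sensible, feed 150→25 °C: -2102.4 kJ/h
Outlet flows (mol/h): A 77.319, B 43.681
Sensible, products 25→238 °C: 3796.4 kJ/h
Q = ΔH = 2192 kJ/h = 0.6089 kW
Heat supplied = 36.534 kJ/min

Q_in = 36.5 kJ/min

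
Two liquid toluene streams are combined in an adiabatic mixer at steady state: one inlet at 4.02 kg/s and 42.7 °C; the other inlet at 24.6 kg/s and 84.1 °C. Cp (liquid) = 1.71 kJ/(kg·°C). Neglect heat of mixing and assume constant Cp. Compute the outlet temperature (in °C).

Adiabatic, steady state ⇒ Σ ṁᵢCp,ᵢ(T_out − Tᵢ) = 0
T_out = Σ ṁᵢCp,ᵢTᵢ / Σ ṁᵢCp,ᵢ
      = 3831.3 / 48.94 = 78.285 °C

T_out = 78.3 °C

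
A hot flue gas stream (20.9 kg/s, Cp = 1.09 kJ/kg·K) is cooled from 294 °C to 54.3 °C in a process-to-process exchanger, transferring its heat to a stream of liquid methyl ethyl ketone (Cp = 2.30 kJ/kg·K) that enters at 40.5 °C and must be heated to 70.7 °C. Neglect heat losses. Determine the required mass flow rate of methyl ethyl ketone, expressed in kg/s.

Heat released by hot stream: Q = 20.9 × 1.09 × (294 − 54.3) = 5460.6 kJ/s
Energy balance on cold side (adiabatic exchanger): Q = ṁ_c·Cp_c·(T_c,out − T_c,in)
ṁ_c = 5460.6 / [2.30 × (70.7 − 40.5)] = 78.615 kg/s

ṁ_c = 78.6 kg/s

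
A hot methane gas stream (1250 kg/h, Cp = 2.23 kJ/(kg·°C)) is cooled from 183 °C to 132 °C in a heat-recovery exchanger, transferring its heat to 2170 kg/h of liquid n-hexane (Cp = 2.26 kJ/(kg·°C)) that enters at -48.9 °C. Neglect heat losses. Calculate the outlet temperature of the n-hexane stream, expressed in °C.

T_c,out = -19.9 °C

Heat released by hot stream: Q = 1250 × 2.23 × (183 − 132) = 142160 kJ/h
Energy balance on cold side (adiabatic exchanger): Q = ṁ_c·Cp_c·(T_c,out − T_c,in)
T_c,out = -48.9 + 142160/(2170 × 2.26) = -19.912 °C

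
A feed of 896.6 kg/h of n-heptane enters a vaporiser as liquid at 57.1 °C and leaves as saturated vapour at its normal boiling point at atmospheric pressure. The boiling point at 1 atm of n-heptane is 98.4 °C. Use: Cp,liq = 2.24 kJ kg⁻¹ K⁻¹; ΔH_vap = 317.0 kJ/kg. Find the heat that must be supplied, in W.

Q = 102000 W

liquid 57.1→98.4 °C: 92.512 kJ/kg
vaporisation at 98.4 °C: 317 kJ/kg
Δh = 92.512 + 317 = 409.51 kJ/kg
Q = ṁ·Δh = 896.6 kg/h × 409.51 kJ/kg = 367170 kJ/h
|Q| = 101.99 kW = 101990 W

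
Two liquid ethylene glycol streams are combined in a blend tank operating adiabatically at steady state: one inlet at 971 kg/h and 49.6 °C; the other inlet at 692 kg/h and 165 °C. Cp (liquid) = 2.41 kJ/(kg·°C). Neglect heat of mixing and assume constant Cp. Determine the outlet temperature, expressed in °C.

Energy balance with Q = 0: Σ ṁᵢCp,ᵢ(T_out − Tᵢ) = 0
T_out = Σ ṁᵢCp,ᵢTᵢ / Σ ṁᵢCp,ᵢ
      = 391240 / 4007.8 = 97.62 °C

T_out = 97.6 °C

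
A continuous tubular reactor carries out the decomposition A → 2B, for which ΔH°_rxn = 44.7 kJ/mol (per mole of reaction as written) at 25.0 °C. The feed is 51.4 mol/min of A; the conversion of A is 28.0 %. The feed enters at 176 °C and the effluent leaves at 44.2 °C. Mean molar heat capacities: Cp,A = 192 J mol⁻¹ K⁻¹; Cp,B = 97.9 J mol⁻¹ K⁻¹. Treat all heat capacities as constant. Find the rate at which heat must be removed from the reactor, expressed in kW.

Extent of reaction ξ = 0.280 × 51.4 = 14.392 mol/min
Reaction term: ξ·ΔH°_rxn = 14.392 × 44.7 = 643.32 kJ/min
Sensible, feed 176→25 °C: -1490.2 kJ/min
Outlet flows (mol/min): A 37.008, B 28.784
Sensible, products 25→44.2 °C: 190.53 kJ/min
Q = ΔH = -656.34 kJ/min = -10.939 kW
Heat removed = 10.939 kW

Q_out = 10.9 kW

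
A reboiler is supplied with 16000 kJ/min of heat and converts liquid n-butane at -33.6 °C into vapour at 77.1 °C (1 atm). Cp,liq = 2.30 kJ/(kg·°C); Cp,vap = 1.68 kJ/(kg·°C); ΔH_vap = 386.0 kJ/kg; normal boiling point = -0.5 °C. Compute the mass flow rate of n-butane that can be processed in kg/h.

ṁ = 1620 kg/h

Δh = 2.30×(-0.5−-33.6) + 386.0 + 1.68×(77.1−-0.5) = 592.5 kJ/kg
Q = 16000 kJ/min = 266.67 kJ/s = 960000 kJ/h
ṁ = Q/Δh = 960000 / 592.5 = 1620.3 kg/h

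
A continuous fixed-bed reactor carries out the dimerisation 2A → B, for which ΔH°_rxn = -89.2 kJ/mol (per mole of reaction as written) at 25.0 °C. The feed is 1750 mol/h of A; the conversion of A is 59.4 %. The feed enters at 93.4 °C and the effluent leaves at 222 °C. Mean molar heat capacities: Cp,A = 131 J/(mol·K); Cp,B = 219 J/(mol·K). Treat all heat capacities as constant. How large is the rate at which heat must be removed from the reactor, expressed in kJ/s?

Extent of reaction ξ = 0.594 × 1750 / 2 = 519.75 mol/h
Reaction term: ξ·ΔH°_rxn = 519.75 × -89.2 = -46362 kJ/h
Sensible, feed 93.4→25 °C: -15681 kJ/h
Outlet flows (mol/h): A 710.5, B 519.75
Sensible, products 25→222 °C: 40759 kJ/h
Q = ΔH = -21283 kJ/h = -5.9119 kW
Heat removed = 5.9119 kJ/s

Q_out = 5.91 kJ/s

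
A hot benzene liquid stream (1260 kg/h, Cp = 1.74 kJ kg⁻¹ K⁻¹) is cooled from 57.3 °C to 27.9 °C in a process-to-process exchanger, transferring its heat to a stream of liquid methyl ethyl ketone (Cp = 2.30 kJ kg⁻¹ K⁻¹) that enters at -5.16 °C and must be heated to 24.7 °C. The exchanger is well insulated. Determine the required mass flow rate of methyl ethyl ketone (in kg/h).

ṁ_c = 939 kg/h

Heat released by hot stream: Q = 1260 × 1.74 × (57.3 − 27.9) = 64457 kJ/h
Energy balance on cold side (adiabatic exchanger): Q = ṁ_c·Cp_c·(T_c,out − T_c,in)
ṁ_c = 64457 / [2.30 × (24.7 − -5.16)] = 938.53 kg/h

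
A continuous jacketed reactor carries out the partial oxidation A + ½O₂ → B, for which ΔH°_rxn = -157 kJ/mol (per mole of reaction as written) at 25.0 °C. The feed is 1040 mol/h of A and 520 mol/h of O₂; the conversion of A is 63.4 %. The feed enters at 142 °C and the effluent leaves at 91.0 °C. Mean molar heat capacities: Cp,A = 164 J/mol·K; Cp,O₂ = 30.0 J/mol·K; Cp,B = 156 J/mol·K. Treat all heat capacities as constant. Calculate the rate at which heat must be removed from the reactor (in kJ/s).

Extent of reaction ξ = 0.634 × 1040 = 659.36 mol/h
Reaction term: ξ·ΔH°_rxn = 659.36 × -157 = -103520 kJ/h
Sensible, feed 142→25 °C: -21781 kJ/h
Outlet flows (mol/h): A 380.64, O₂ 190.32, B 659.36
Sensible, products 25→91.0 °C: 11286 kJ/h
Q = ΔH = -114010 kJ/h = -31.671 kW
Heat removed = 31.671 kJ/s

Q_out = 31.7 kJ/s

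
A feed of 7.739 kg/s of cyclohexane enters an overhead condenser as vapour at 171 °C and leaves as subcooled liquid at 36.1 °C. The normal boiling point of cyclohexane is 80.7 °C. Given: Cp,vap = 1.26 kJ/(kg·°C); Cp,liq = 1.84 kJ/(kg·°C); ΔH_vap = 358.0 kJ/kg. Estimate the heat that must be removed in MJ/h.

Q_c = 15400 MJ/h

vapour 171→80.7 °C: -113.78 kJ/kg
condensation at 80.7 °C: -358 kJ/kg
liquid 80.7→36.1 °C: -82.064 kJ/kg
Δh = -113.78 + -358 + -82.064 = -553.84 kJ/kg
Q = ṁ·Δh = 7.739 kg/s × -553.84 kJ/kg = -4286.2 kJ/s
|Q| = 4286.2 kW = 15430 MJ/h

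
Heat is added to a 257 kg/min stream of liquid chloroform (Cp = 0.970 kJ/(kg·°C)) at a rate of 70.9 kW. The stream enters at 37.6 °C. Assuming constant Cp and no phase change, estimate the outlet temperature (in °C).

Q = 70.9 kW = 4254 kJ/min
ΔT = Q/(ṁ·Cp) = 4254/(257×0.970) = 17.064 K
T_out = 37.6 + 17.064 = 54.664 °C

T_out = 54.7 °C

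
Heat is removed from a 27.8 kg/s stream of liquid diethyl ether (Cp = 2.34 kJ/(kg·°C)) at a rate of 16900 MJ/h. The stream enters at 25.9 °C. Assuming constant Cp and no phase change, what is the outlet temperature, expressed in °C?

T_out = -46.3 °C

Q = 16900 MJ/h = 4694.4 kJ/s
ΔT = Q/(ṁ·Cp) = 4694.4/(27.8×2.34) = 72.164 K
T_out = 25.9 − 72.164 = -46.264 °C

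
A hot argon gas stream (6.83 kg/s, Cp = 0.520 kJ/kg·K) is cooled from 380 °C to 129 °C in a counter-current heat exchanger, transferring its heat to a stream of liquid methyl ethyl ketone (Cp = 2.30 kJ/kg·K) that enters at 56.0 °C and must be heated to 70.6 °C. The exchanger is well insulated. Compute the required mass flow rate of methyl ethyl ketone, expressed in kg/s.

ṁ_c = 26.5 kg/s

Heat released by hot stream: Q = 6.83 × 0.520 × (380 − 129) = 891.45 kJ/s
Energy balance on cold side (adiabatic exchanger): Q = ṁ_c·Cp_c·(T_c,out − T_c,in)
ṁ_c = 891.45 / [2.30 × (70.6 − 56.0)] = 26.547 kg/s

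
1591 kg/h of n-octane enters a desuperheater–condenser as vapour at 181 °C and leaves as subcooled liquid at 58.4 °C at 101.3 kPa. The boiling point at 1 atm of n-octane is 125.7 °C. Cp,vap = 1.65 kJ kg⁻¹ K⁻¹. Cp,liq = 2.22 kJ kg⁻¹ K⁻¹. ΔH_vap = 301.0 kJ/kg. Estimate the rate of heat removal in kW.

vapour 181→125.7 °C: -91.245 kJ/kg
condensation at 125.7 °C: -301 kJ/kg
liquid 125.7→58.4 °C: -149.41 kJ/kg
Δh = -91.245 + -301 + -149.41 = -541.65 kJ/kg
Q = ṁ·Δh = 1591 kg/h × -541.65 kJ/kg = -861770 kJ/h
|Q| = 239.38 kW

Q_c = 239 kW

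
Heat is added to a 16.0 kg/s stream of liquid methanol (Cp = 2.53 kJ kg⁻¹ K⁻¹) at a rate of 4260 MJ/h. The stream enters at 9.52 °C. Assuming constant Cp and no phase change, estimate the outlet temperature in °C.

T_out = 38.8 °C

Q = 4260 MJ/h = 1183.3 kJ/s
ΔT = Q/(ṁ·Cp) = 1183.3/(16.0×2.53) = 29.233 K
T_out = 9.52 + 29.233 = 38.753 °C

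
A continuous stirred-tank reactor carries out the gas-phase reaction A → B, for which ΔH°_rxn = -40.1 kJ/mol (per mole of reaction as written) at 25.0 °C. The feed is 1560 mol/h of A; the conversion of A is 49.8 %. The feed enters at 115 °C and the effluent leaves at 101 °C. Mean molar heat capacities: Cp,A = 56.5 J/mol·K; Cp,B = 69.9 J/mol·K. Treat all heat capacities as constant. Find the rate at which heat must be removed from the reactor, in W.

Q_out = 8780 W

Extent of reaction ξ = 0.498 × 1560 = 776.88 mol/h
Reaction term: ξ·ΔH°_rxn = 776.88 × -40.1 = -31153 kJ/h
Sensible, feed 115→25 °C: -7932.6 kJ/h
Outlet flows (mol/h): A 783.12, B 776.88
Sensible, products 25→101 °C: 7489.8 kJ/h
Q = ΔH = -31596 kJ/h = -8.7766 kW
Heat removed = 8776.6 W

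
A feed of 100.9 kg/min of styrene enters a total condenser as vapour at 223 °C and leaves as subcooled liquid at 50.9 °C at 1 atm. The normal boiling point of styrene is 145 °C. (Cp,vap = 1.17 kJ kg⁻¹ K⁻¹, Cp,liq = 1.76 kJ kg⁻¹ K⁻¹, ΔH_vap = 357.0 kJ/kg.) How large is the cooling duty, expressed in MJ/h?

vapour 223→145 °C: -91.26 kJ/kg
condensation at 145 °C: -357 kJ/kg
liquid 145→50.9 °C: -165.62 kJ/kg
Δh = -91.26 + -357 + -165.62 = -613.88 kJ/kg
Q = ṁ·Δh = 100.9 kg/min × -613.88 kJ/kg = -61940 kJ/min
|Q| = 1032.3 kW = 3716.4 MJ/h

Q_c = 3720 MJ/h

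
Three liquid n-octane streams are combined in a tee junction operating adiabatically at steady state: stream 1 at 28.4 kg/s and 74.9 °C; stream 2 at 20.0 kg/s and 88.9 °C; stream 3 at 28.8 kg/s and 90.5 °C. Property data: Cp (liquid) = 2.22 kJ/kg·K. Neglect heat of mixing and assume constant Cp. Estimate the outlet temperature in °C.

Energy balance with Q = 0: Σ ṁᵢCp,ᵢ(T_out − Tᵢ) = 0
Σ ṁᵢCp,ᵢTᵢ = 28.4×2.22×74.9 + 20.0×2.22×88.9 + 28.8×2.22×90.5 = 14456
Σ ṁᵢCp,ᵢ = 28.4×2.22 + 20.0×2.22 + 28.8×2.22 = 171.38
T_out = 14456 / 171.38 = 84.347 °C

T_out = 84.3 °C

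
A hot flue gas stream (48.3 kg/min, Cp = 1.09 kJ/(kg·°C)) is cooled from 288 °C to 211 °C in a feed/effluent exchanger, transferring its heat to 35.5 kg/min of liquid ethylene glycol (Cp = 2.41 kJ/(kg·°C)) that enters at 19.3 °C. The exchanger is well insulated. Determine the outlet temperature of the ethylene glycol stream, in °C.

T_c,out = 66.7 °C

Heat released by hot stream: Q = 48.3 × 1.09 × (288 − 211) = 4053.8 kJ/min
Energy balance on cold side (adiabatic exchanger): Q = ṁ_c·Cp_c·(T_c,out − T_c,in)
T_c,out = 19.3 + 4053.8/(35.5 × 2.41) = 66.683 °C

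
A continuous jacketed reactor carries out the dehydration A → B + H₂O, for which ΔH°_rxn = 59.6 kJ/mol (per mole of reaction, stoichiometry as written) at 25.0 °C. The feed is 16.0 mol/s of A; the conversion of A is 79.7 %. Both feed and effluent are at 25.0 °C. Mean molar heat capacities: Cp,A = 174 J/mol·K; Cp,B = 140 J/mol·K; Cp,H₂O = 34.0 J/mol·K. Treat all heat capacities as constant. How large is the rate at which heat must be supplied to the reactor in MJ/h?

Extent of reaction ξ = 0.797 × 16.0 = 12.752 mol/s
Reaction term: ξ·ΔH°_rxn = 12.752 × 59.6 = 760.02 kJ/s
Q = ΔH = 760.02 kJ/s = 760.02 kW
Heat supplied = 2736.1 MJ/h

Q_in = 2740 MJ/h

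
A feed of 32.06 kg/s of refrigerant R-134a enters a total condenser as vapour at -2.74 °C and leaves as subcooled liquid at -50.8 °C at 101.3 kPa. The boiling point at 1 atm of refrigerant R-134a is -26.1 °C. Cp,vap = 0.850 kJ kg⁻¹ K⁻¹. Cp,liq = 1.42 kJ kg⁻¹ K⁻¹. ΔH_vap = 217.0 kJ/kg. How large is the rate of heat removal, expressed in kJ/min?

Q_c = 523000 kJ/min

vapour -2.74→-26.1 °C: -19.856 kJ/kg
condensation at -26.1 °C: -217 kJ/kg
liquid -26.1→-50.8 °C: -35.074 kJ/kg
Δh = -19.856 + -217 + -35.074 = -271.93 kJ/kg
Q = ṁ·Δh = 32.06 kg/s × -271.93 kJ/kg = -8718.1 kJ/s
|Q| = 8718.1 kW = 523080 kJ/min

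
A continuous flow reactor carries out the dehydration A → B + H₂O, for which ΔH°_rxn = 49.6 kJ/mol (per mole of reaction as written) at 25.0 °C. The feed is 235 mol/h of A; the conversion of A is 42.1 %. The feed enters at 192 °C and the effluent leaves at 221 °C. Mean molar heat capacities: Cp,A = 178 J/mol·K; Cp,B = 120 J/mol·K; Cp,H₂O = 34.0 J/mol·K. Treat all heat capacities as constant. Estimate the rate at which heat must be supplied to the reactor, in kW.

Q_in = 1.57 kW

Extent of reaction ξ = 0.421 × 235 = 98.935 mol/h
Reaction term: ξ·ΔH°_rxn = 98.935 × 49.6 = 4907.2 kJ/h
Sensible, feed 192→25 °C: -6985.6 kJ/h
Outlet flows (mol/h): A 136.06, B 98.935, H₂O 98.935
Sensible, products 25→221 °C: 7733.3 kJ/h
Q = ΔH = 5654.9 kJ/h = 1.5708 kW
Heat supplied = 1.5708 kW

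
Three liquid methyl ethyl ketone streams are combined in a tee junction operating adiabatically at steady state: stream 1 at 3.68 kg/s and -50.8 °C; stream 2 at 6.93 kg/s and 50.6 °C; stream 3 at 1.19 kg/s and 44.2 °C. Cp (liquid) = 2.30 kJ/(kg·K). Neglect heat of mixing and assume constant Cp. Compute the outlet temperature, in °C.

T_out = 18.3 °C

Adiabatic, steady state ⇒ Σ ṁᵢCp,ᵢ(T_out − Tᵢ) = 0
T_out = Σ ṁᵢCp,ᵢTᵢ / Σ ṁᵢCp,ᵢ
      = 497.52 / 27.14 = 18.332 °C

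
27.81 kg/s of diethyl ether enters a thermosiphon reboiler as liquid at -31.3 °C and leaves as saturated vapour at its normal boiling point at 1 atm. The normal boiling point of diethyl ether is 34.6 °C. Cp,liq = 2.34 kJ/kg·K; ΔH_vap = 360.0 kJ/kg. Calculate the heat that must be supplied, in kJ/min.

liquid -31.3→34.6 °C: 154.21 kJ/kg
vaporisation at 34.6 °C: 360 kJ/kg
Δh = 154.21 + 360 = 514.21 kJ/kg
Q = ṁ·Δh = 27.81 kg/s × 514.21 kJ/kg = 14300 kJ/s
|Q| = 14300 kW = 858000 kJ/min

Q = 858000 kJ/min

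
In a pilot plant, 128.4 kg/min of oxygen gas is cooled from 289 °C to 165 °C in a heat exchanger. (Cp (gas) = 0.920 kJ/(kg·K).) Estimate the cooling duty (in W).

Q_c = 244000 W

Q = ṁ·Cp·ΔT = 128.4 × 0.920 × (165 − 289) = -14648 kJ/min
Converting: 14648 / 60 s = 244.13 kW
Cooling duty = 244130 W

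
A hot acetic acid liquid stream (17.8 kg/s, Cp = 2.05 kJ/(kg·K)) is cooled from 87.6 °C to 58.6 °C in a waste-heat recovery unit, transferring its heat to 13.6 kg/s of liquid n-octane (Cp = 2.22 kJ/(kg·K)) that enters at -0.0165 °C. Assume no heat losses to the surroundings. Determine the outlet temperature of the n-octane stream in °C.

Heat released by hot stream: Q = 17.8 × 2.05 × (87.6 − 58.6) = 1058.2 kJ/s
Energy balance on cold side (adiabatic exchanger): Q = ṁ_c·Cp_c·(T_c,out − T_c,in)
T_c,out = -0.0165 + 1058.2/(13.6 × 2.22) = 35.033 °C

T_c,out = 35.0 °C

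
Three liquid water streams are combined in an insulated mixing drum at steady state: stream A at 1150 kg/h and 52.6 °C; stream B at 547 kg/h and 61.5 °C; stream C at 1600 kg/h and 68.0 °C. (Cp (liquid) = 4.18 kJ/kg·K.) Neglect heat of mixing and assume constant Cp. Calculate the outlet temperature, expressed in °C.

T_out = 61.6 °C

Energy balance with Q = 0: Σ ṁᵢCp,ᵢ(T_out − Tᵢ) = 0
T_out = Σ ṁᵢCp,ᵢTᵢ / Σ ṁᵢCp,ᵢ
      = 848250 / 13781 = 61.55 °C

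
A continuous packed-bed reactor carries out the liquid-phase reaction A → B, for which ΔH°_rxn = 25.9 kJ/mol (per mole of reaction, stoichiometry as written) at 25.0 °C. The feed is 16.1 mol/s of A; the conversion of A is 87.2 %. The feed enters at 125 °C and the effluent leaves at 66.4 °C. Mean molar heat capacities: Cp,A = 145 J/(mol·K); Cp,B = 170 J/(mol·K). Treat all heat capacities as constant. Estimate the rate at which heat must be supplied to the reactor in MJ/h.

Q_in = 869 MJ/h

Extent of reaction ξ = 0.872 × 16.1 = 14.039 mol/s
Reaction term: ξ·ΔH°_rxn = 14.039 × 25.9 = 363.62 kJ/s
Sensible, feed 125→25 °C: -233.45 kJ/s
Outlet flows (mol/s): A 2.0608, B 14.039
Sensible, products 25→66.4 °C: 111.18 kJ/s
Q = ΔH = 241.34 kJ/s = 241.34 kW
Heat supplied = 868.84 MJ/h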